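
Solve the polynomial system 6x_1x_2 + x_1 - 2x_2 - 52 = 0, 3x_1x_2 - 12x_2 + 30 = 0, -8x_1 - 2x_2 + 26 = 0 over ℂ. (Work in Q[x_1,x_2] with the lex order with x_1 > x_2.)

Compute a lex Gröbner basis by Buchberger's algorithm.
f_1 = 6x_1x_2 + x_1 - 2x_2 - 52, LT = x_1x_2.
f_2 = 3x_1x_2 - 12x_2 + 30, LT = x_1x_2.
f_3 = -8x_1 - 2x_2 + 26, LT = x_1.

S(f_1,f_2): lcm = x_1x_2. S = 1/6x_1 + 11/3x_2 - 56/3.
  leading term x_1: subtract (-1/48)·f_3 from 1/6x_1 + 11/3x_2 - 56/3 → 29/8x_2 - 145/8
  leading term x_2: no divisor's leading term divides it; move 29/8x_2 to the remainder.
  leading term 1: no divisor's leading term divides it; move -145/8 to the remainder.
  remainder 29/8x_2 - 145/8 ≠ 0; add h_4 = 29/8x_2 - 145/8 to the basis.

The other S-polynomials (S(f_1,f_3), S(f_2,f_3), S(f_1,h_4), S(f_2,h_4), S(f_3,h_4)) all reduce to 0 modulo the current basis, so we have a Gröbner basis.
Inter-reduce: drop elements whose leading term is divisible by another's, tail-reduce, and make monic.
Reduced Gröbner basis: {x_1 - 2, x_2 - 5}.

Elimination: the polynomial x_2 - 5 lies in the elimination ideal for x_2, so x_2 ∈ {5}. For each such x_2, the remaining basis elements (now univariate) give the rest of the solution.
  x_2 = 5: the earlier basis element becomes x_1 - 2 = 0, giving x_1 = 2 — point (2, 5).
This is the nonlinear analogue of row-reducing a linear system.

{(2, 5)}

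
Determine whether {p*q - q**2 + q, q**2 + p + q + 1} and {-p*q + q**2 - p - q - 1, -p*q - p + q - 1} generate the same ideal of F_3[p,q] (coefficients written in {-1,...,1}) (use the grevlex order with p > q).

Two ideals are equal iff their reduced Gröbner bases coincide (the reduced basis is unique for a fixed ordering).
Buchberger on the first generating set:
f_1 = p*q - q**2 + q, LT = p*q.
f_2 = q**2 + p + q + 1, LT = q**2.

S(f_1,f_2): lcm = p*q**2. S = -q**3 - p**2 - p*q + q**2 - p.
  reduce S modulo (f_1, f_2):
  remainder -p**2 - q + 1 ≠ 0; add g_3 = -p**2 - q + 1 to the basis.

The other S-polynomials (S(f_1,g_3), S(f_2,g_3)) all reduce to 0 modulo the current basis, so we have a Gröbner basis.
Inter-reduce: drop elements whose leading term is divisible by another's, tail-reduce, and make monic.
Reduced Gröbner basis: {p**2 + q - 1, p*q + p - q + 1, q**2 + p + q + 1}.

Buchberger on the second generating set:
h_1 = -p*q + q**2 - p - q - 1, LT = p*q.
h_2 = -p*q - p + q - 1, LT = p*q.

S(h_1,h_2): lcm = p*q. S = -q**2 - q.
  reduce S modulo (h_1, h_2):
  remainder -q**2 - q ≠ 0; add k_3 = -q**2 - q to the basis.

S(h_1,k_3): lcm = p*q**2. S = -q**3 + q**2 + q.
  reduce S modulo (h_1, h_2, k_3):
  remainder -q ≠ 0; add k_4 = -q to the basis.

S(h_1,k_4): lcm = p*q. S = -q**2 + p + q + 1.
  reduce S modulo (h_1, h_2, k_3, k_4):
  remainder p + 1 ≠ 0; add k_5 = p + 1 to the basis.

The other S-polynomials (S(h_2,k_3), S(h_2,k_4), S(k_3,k_4), S(h_1,k_5), S(h_2,k_5), S(k_3,k_5), S(k_4,k_5)) all reduce to 0 modulo the current basis, so we have a Gröbner basis.
Inter-reduce: drop elements whose leading term is divisible by another's, tail-reduce, and make monic.
Reduced Gröbner basis: {p + 1, q}.

The bases are distinct; the ideals are different.

No, the ideals differ.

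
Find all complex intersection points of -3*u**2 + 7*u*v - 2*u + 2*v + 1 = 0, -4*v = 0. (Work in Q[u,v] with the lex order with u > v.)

Compute a lex Gröbner basis by Buchberger's algorithm.
f_1 = -3*u**2 + 7*u*v - 2*u + 2*v + 1, LT = u**2.
f_2 = -4*v, LT = v.

The S-polynomials (S(f_1,f_2)) all reduce to 0 modulo the current basis, so we have a Gröbner basis.
Inter-reduce: drop elements whose leading term is divisible by another's, tail-reduce, and make monic.
Reduced Gröbner basis: {u**2 + 2/3*u - 1/3, v}.

Elimination: the polynomial v lies in the elimination ideal for v, so v ∈ {0}. For each such v, the remaining basis elements (now univariate) give the rest of the solution.
  v = 0: the earlier basis element becomes u**2 + 2/3*u - 1/3 = 0, giving u = -1, 1/3 — points (-1, 0), (1/3, 0).
A lex Gröbner basis triangularizes the system, enabling back-substitution.

{(-1, 0), (1/3, 0)}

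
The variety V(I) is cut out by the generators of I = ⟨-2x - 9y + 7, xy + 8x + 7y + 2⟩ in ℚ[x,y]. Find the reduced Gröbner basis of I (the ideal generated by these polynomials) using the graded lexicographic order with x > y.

G = {y² + 17/3y - 20/3, x + 9/2y - 7/2}

f_1 = -2x - 9y + 7, LT = x.
f_2 = xy + 8x + 7y + 2, LT = xy.

S(f_1,f_2): lcm = xy. S = 9/2y² - 8x - 21/2y - 2.
  leading term y²: no divisor's leading term divides it; move 9/2y² to the remainder.
  leading term x: subtract (4)·f_1 from -8x - 21/2y - 2 → 51/2y - 30
  leading term y: no divisor's leading term divides it; move 51/2y to the remainder.
  leading term 1: no divisor's leading term divides it; move -30 to the remainder.
  remainder 9/2y² + 51/2y - 30 ≠ 0; add g_3 = 9/2y² + 51/2y - 30 to the basis.

S(f_1,g_3): leading monomials are coprime, so the S-polynomial reduces to 0 (Buchberger's first criterion).
S(f_2,g_3): lcm = xy². S = 7/3xy + 7y² + 20/3x + 2y.
  leading term xy: subtract (-7/6y)·f_1 from 7/3xy + 7y² + 20/3x + 2y → -7/2y² + 20/3x + 61/6y
  leading term y²: subtract (-7/9)·g_3 from -7/2y² + 20/3x + 61/6y → 20/3x + 30y - 70/3
  leading term x: subtract (-10/3)·f_1 from 20/3x + 30y - 70/3 → 0
  remainder 0.

Every S-polynomial of the final basis reduces to 0, so we have a Gröbner basis.
Inter-reduce: drop elements whose leading term is divisible by another's, tail-reduce, and make monic.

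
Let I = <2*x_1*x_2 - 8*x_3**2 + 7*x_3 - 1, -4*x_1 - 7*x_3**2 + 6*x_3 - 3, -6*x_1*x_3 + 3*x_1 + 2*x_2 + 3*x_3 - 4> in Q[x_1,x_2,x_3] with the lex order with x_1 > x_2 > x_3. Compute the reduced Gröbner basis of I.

G = {x_1 + 7/4*x_3**2 - 3/2*x_3 + 3/4, x_2 + 21/4*x_3**3 - 57/8*x_3**2 + 6*x_3 - 25/8, x_3**5 - 31/14*x_3**4 + 134/49*x_3**3 - 127/49*x_3**2 + 29/21*x_3 - 13/42}

f_1 = 2*x_1*x_2 - 8*x_3**2 + 7*x_3 - 1, LT = x_1*x_2.
f_2 = -4*x_1 - 7*x_3**2 + 6*x_3 - 3, LT = x_1.
f_3 = -6*x_1*x_3 + 3*x_1 + 2*x_2 + 3*x_3 - 4, LT = x_1*x_3.

S(f_1,f_2): lcm = x_1*x_2. S = -7/4*x_2*x_3**2 + 3/2*x_2*x_3 - 3/4*x_2 - 4*x_3**2 + 7/2*x_3 - 1/2.
  leading term x_2*x_3**2: no divisor's leading term divides it; move -7/4*x_2*x_3**2 to the remainder.
  leading term x_2*x_3: no divisor's leading term divides it; move 3/2*x_2*x_3 to the remainder.
  leading term x_2: no divisor's leading term divides it; move -3/4*x_2 to the remainder.
  leading term x_3**2: no divisor's leading term divides it; move -4*x_3**2 to the remainder.
  leading term x_3: no divisor's leading term divides it; move 7/2*x_3 to the remainder.
  leading term 1: no divisor's leading term divides it; move -1/2 to the remainder.
  remainder -7/4*x_2*x_3**2 + 3/2*x_2*x_3 - 3/4*x_2 - 4*x_3**2 + 7/2*x_3 - 1/2 ≠ 0; add g_4 = -7/4*x_2*x_3**2 + 3/2*x_2*x_3 - 3/4*x_2 - 4*x_3**2 + 7/2*x_3 - 1/2 to the basis.

S(f_1,f_3): lcm = x_1*x_2*x_3. S = 1/2*x_1*x_2 + 1/3*x_2**2 + 1/2*x_2*x_3 - 2/3*x_2 - 4*x_3**3 + 7/2*x_3**2 - 1/2*x_3.
  leading term x_1*x_2: subtract (1/4)·f_1 from 1/2*x_1*x_2 + 1/3*x_2**2 + 1/2*x_2*x_3 - 2/3*x_2 - 4*x_3**3 + 7/2*x_3**2 - 1/2*x_3 → 1/3*x_2**2 + 1/2*x_2*x_3 - 2/3*x_2 - 4*x_3**3 + 11/2*x_3**2 - 9/4*x_3 + 1/4
  leading term x_2**2: no divisor's leading term divides it; move 1/3*x_2**2 to the remainder.
  leading term x_2*x_3: no divisor's leading term divides it; move 1/2*x_2*x_3 to the remainder.
  leading term x_2: no divisor's leading term divides it; move -2/3*x_2 to the remainder.
  leading term x_3**3: no divisor's leading term divides it; move -4*x_3**3 to the remainder.
  leading term x_3**2: no divisor's leading term divides it; move 11/2*x_3**2 to the remainder.
  leading term x_3: no divisor's leading term divides it; move -9/4*x_3 to the remainder.
  leading term 1: no divisor's leading term divides it; move 1/4 to the remainder.
  remainder 1/3*x_2**2 + 1/2*x_2*x_3 - 2/3*x_2 - 4*x_3**3 + 11/2*x_3**2 - 9/4*x_3 + 1/4 ≠ 0; add g_5 = 1/3*x_2**2 + 1/2*x_2*x_3 - 2/3*x_2 - 4*x_3**3 + 11/2*x_3**2 - 9/4*x_3 + 1/4 to the basis.

S(f_2,f_3): lcm = x_1*x_3. S = 1/2*x_1 + 1/3*x_2 + 7/4*x_3**3 - 3/2*x_3**2 + 5/4*x_3 - 2/3.
  leading term x_1: subtract (-1/8)·f_2 from 1/2*x_1 + 1/3*x_2 + 7/4*x_3**3 - 3/2*x_3**2 + 5/4*x_3 - 2/3 → 1/3*x_2 + 7/4*x_3**3 - 19/8*x_3**2 + 2*x_3 - 25/24
  leading term x_2: no divisor's leading term divides it; move 1/3*x_2 to the remainder.
  leading term x_3**3: no divisor's leading term divides it; move 7/4*x_3**3 to the remainder.
  leading term x_3**2: no divisor's leading term divides it; move -19/8*x_3**2 to the remainder.
  leading term x_3: no divisor's leading term divides it; move 2*x_3 to the remainder.
  leading term 1: no divisor's leading term divides it; move -25/24 to the remainder.
  remainder 1/3*x_2 + 7/4*x_3**3 - 19/8*x_3**2 + 2*x_3 - 25/24 ≠ 0; add g_6 = 1/3*x_2 + 7/4*x_3**3 - 19/8*x_3**2 + 2*x_3 - 25/24 to the basis.

S(f_1,g_5): lcm = x_1*x_2**2. S = -3/2*x_1*x_2*x_3 + 2*x_1*x_2 + 12*x_1*x_3**3 - 33/2*x_1*x_3**2 + 27/4*x_1*x_3 - 3/4*x_1 - 4*x_2*x_3**2 + 7/2*x_2*x_3 - 1/2*x_2.
  leading term x_1*x_2*x_3: subtract (-3/4*x_3)·f_1 from -3/2*x_1*x_2*x_3 + 2*x_1*x_2 + 12*x_1*x_3**3 - 33/2*x_1*x_3**2 + 27/4*x_1*x_3 - 3/4*x_1 - 4*x_2*x_3**2 + 7/2*x_2*x_3 - 1/2*x_2 → 2*x_1*x_2 + 12*x_1*x_3**3 - 33/2*x_1*x_3**2 + 27/4*x_1*x_3 - 3/4*x_1 - 4*x_2*x_3**2 + 7/2*x_2*x_3 - 1/2*x_2 - 6*x_3**3 + 21/4*x_3**2 - 3/4*x_3
  leading term x_1*x_2: subtract (1)·f_1 from 2*x_1*x_2 + 12*x_1*x_3**3 - 33/2*x_1*x_3**2 + 27/4*x_1*x_3 - 3/4*x_1 - 4*x_2*x_3**2 + 7/2*x_2*x_3 - 1/2*x_2 - 6*x_3**3 + 21/4*x_3**2 - 3/4*x_3 → 12*x_1*x_3**3 - 33/2*x_1*x_3**2 + 27/4*x_1*x_3 - 3/4*x_1 - 4*x_2*x_3**2 + 7/2*x_2*x_3 - 1/2*x_2 - 6*x_3**3 + 53/4*x_3**2 - 31/4*x_3 + 1
  leading term x_1*x_3**3: subtract (-3*x_3**3)·f_2 from 12*x_1*x_3**3 - 33/2*x_1*x_3**2 + 27/4*x_1*x_3 - 3/4*x_1 - 4*x_2*x_3**2 + 7/2*x_2*x_3 - 1/2*x_2 - 6*x_3**3 + 53/4*x_3**2 - 31/4*x_3 + 1 → -33/2*x_1*x_3**2 + 27/4*x_1*x_3 - 3/4*x_1 - 4*x_2*x_3**2 + 7/2*x_2*x_3 - 1/2*x_2 - 21*x_3**5 + 18*x_3**4 - 15*x_3**3 + 53/4*x_3**2 - 31/4*x_3 + 1
  leading term x_1*x_3**2: subtract (33/8*x_3**2)·f_2 from -33/2*x_1*x_3**2 + 27/4*x_1*x_3 - 3/4*x_1 - 4*x_2*x_3**2 + 7/2*x_2*x_3 - 1/2*x_2 - 21*x_3**5 + 18*x_3**4 - 15*x_3**3 + 53/4*x_3**2 - 31/4*x_3 + 1 → 27/4*x_1*x_3 - 3/4*x_1 - 4*x_2*x_3**2 + 7/2*x_2*x_3 - 1/2*x_2 - 21*x_3**5 + 375/8*x_3**4 - 159/4*x_3**3 + 205/8*x_3**2 - 31/4*x_3 + 1
  leading term x_1*x_3: subtract (-27/16*x_3)·f_2 from 27/4*x_1*x_3 - 3/4*x_1 - 4*x_2*x_3**2 + 7/2*x_2*x_3 - 1/2*x_2 - 21*x_3**5 + 375/8*x_3**4 - 159/4*x_3**3 + 205/8*x_3**2 - 31/4*x_3 + 1 → -3/4*x_1 - 4*x_2*x_3**2 + 7/2*x_2*x_3 - 1/2*x_2 - 21*x_3**5 + 375/8*x_3**4 - 825/16*x_3**3 + 143/4*x_3**2 - 205/16*x_3 + 1
  leading term x_1: subtract (3/16)·f_2 from -3/4*x_1 - 4*x_2*x_3**2 + 7/2*x_2*x_3 - 1/2*x_2 - 21*x_3**5 + 375/8*x_3**4 - 825/16*x_3**3 + 143/4*x_3**2 - 205/16*x_3 + 1 → -4*x_2*x_3**2 + 7/2*x_2*x_3 - 1/2*x_2 - 21*x_3**5 + 375/8*x_3**4 - 825/16*x_3**3 + 593/16*x_3**2 - 223/16*x_3 + 25/16
  leading term x_2*x_3**2: subtract (16/7)·g_4 from -4*x_2*x_3**2 + 7/2*x_2*x_3 - 1/2*x_2 - 21*x_3**5 + 375/8*x_3**4 - 825/16*x_3**3 + 593/16*x_3**2 - 223/16*x_3 + 25/16 → 1/14*x_2*x_3 + 17/14*x_2 - 21*x_3**5 + 375/8*x_3**4 - 825/16*x_3**3 + 5175/112*x_3**2 - 351/16*x_3 + 303/112
  leading term x_2*x_3: subtract (3/14*x_3)·g_6 from 1/14*x_2*x_3 + 17/14*x_2 - 21*x_3**5 + 375/8*x_3**4 - 825/16*x_3**3 + 5175/112*x_3**2 - 351/16*x_3 + 303/112 → 17/14*x_2 - 21*x_3**5 + 93/2*x_3**4 - 2859/56*x_3**3 + 5127/112*x_3**2 - 152/7*x_3 + 303/112
  leading term x_2: subtract (51/14)·g_6 from 17/14*x_2 - 21*x_3**5 + 93/2*x_3**4 - 2859/56*x_3**3 + 5127/112*x_3**2 - 152/7*x_3 + 303/112 → -21*x_3**5 + 93/2*x_3**4 - 402/7*x_3**3 + 381/7*x_3**2 - 29*x_3 + 13/2
  leading term x_3**5: no divisor's leading term divides it; move -21*x_3**5 to the remainder.
  leading term x_3**4: no divisor's leading term divides it; move 93/2*x_3**4 to the remainder.
  leading term x_3**3: no divisor's leading term divides it; move -402/7*x_3**3 to the remainder.
  leading term x_3**2: no divisor's leading term divides it; move 381/7*x_3**2 to the remainder.
  leading term x_3: no divisor's leading term divides it; move -29*x_3 to the remainder.
  leading term 1: no divisor's leading term divides it; move 13/2 to the remainder.
  remainder -21*x_3**5 + 93/2*x_3**4 - 402/7*x_3**3 + 381/7*x_3**2 - 29*x_3 + 13/2 ≠ 0; add g_7 = -21*x_3**5 + 93/2*x_3**4 - 402/7*x_3**3 + 381/7*x_3**2 - 29*x_3 + 13/2 to the basis.

The other S-polynomials (S(f_1,g_4), S(f_2,g_4), S(f_3,g_4), S(f_2,g_5), S(f_3,g_5), S(g_4,g_5), S(f_1,g_6), S(f_2,g_6), S(f_3,g_6), S(g_4,g_6), S(g_5,g_6), S(f_1,g_7), S(f_2,g_7), S(f_3,g_7), S(g_4,g_7), S(g_5,g_7), S(g_6,g_7)) all reduce to 0 modulo the current basis, so we have a Gröbner basis.
Inter-reduce: drop elements whose leading term is divisible by another's, tail-reduce, and make monic.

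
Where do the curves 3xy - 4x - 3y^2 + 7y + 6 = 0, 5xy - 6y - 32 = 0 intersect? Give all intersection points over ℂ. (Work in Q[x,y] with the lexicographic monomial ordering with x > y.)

{(-2, -2), (sqrt(3049)/20 + 107/20, 83/30 - sqrt(3049)/30), (107/20 - sqrt(3049)/20, sqrt(3049)/30 + 83/30)}

Compute a lex Gröbner basis by Buchberger's algorithm.
f_1 = 3xy - 4x - 3y^2 + 7y + 6, LT = xy.
f_2 = 5xy - 6y - 32, LT = xy.

S(f_1,f_2): lcm = xy. S = -4/3x - y^2 + 53/15y + 42/5.
  leading term x: no divisor's leading term divides it; move -4/3x to the remainder.
  leading term y^2: no divisor's leading term divides it; move -y^2 to the remainder.
  leading term y: no divisor's leading term divides it; move 53/15y to the remainder.
  leading term 1: no divisor's leading term divides it; move 42/5 to the remainder.
  remainder -4/3x - y^2 + 53/15y + 42/5 ≠ 0; add h_3 = -4/3x - y^2 + 53/15y + 42/5 to the basis.

S(f_1,h_3): lcm = xy. S = -4/3x - 3/4y^3 + 33/20y^2 + 259/30y + 2.
  leading term x: subtract (1)·h_3 from -4/3x - 3/4y^3 + 33/20y^2 + 259/30y + 2 → -3/4y^3 + 53/20y^2 + 51/10y - 32/5
  leading term y^3: no divisor's leading term divides it; move -3/4y^3 to the remainder.
  leading term y^2: no divisor's leading term divides it; move 53/20y^2 to the remainder.
  leading term y: no divisor's leading term divides it; move 51/10y to the remainder.
  leading term 1: no divisor's leading term divides it; move -32/5 to the remainder.
  remainder -3/4y^3 + 53/20y^2 + 51/10y - 32/5 ≠ 0; add h_4 = -3/4y^3 + 53/20y^2 + 51/10y - 32/5 to the basis.

The other S-polynomials (S(f_2,h_3), S(f_1,h_4), S(f_2,h_4), S(h_3,h_4)) all reduce to 0 modulo the current basis, so we have a Gröbner basis.
Inter-reduce: drop elements whose leading term is divisible by another's, tail-reduce, and make monic.
Reduced Gröbner basis: {x + 3/4y^2 - 53/20y - 63/10, y^3 - 53/15y^2 - 34/5y + 128/15}.

Elimination: the polynomial y^3 - 53/15y^2 - 34/5y + 128/15 lies in the elimination ideal for y, so y ∈ {-2, 83/30 - sqrt(3049)/30, sqrt(3049)/30 + 83/30}. For each such y, the remaining basis elements (now univariate) give the rest of the solution.
  y = -2: the earlier basis element becomes x + 2 = 0, giving x = -2 — point (-2, -2).
  y = 83/30 - sqrt(3049)/30: the earlier basis element becomes x - 107/20 - sqrt(3049)/20 = 0, giving x = sqrt(3049)/20 + 107/20 — point (sqrt(3049)/20 + 107/20, 83/30 - sqrt(3049)/30).
  y = sqrt(3049)/30 + 83/30: the earlier basis element becomes x - 107/20 + sqrt(3049)/20 = 0, giving x = 107/20 - sqrt(3049)/20 — point (107/20 - sqrt(3049)/20, sqrt(3049)/30 + 83/30).
Substituting each solution back into the original system confirms all equations vanish.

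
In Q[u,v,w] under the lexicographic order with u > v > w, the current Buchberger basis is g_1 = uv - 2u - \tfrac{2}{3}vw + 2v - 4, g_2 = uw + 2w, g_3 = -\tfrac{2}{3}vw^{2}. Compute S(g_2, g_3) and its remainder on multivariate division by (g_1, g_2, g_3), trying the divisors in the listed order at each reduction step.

lcm(LM(g_2), LM(g_3)) = uvw^{2}.
S = (lcm/LT(g_2))·g_2 − (lcm/LT(g_3))·g_3 = 2vw^{2}.
Reduce S modulo (g_1, g_2, g_3) in that order:
  leading term vw^{2}: subtract (-3)·g_3 from 2vw^{2} → 0
The remainder is 0, so this S-polynomial contributes no new basis element.

S(g_2, g_3) = 2vw^{2}; remainder on division = 0.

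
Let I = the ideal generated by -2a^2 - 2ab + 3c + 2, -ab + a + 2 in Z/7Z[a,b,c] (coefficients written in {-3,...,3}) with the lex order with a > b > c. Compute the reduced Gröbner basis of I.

G = {a + bc - 3b - c - 3, b^2c - 3b^2 - 2bc + c - 2}

f_1 = -2a^2 - 2ab + 3c + 2, LT = a^2.
f_2 = -ab + a + 2, LT = ab.

S(f_1,f_2): lcm = a^2b. S = a^2 + ab^2 + 2a + 2bc - b.
  reduce S modulo (f_1, f_2):
  remainder 2a + 2bc + b - 2c + 1 ≠ 0; add g_3 = 2a + 2bc + b - 2c + 1 to the basis.

S(f_2,g_3): lcm = ab. S = -a - b^2c + 3b^2 + bc + 3b - 2.
  reduce S modulo (f_1, f_2, g_3):
  remainder -b^2c + 3b^2 + 2bc - c + 2 ≠ 0; add g_4 = -b^2c + 3b^2 + 2bc - c + 2 to the basis.

The other S-polynomials (S(f_1,g_3), S(f_1,g_4), S(f_2,g_4), S(g_3,g_4)) all reduce to 0 modulo the current basis, so we have a Gröbner basis.
Inter-reduce: drop elements whose leading term is divisible by another's, tail-reduce, and make monic.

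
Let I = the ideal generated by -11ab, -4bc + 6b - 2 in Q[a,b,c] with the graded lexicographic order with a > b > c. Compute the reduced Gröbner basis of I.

This is the nonlinear analogue of row-reducing a linear system.

f_1 = -11ab, LT = ab.
f_2 = -4bc + 6b - 2, LT = bc.

S(f_1,f_2): lcm = abc. S = \tfrac{3}{2}ab - \tfrac{1}{2}a.
  leading term ab: subtract (-\tfrac{3}{22})·f_1 from \tfrac{3}{2}ab - \tfrac{1}{2}a → -\tfrac{1}{2}a
  leading term a: no divisor's leading term divides it; move -\tfrac{1}{2}a to the remainder.
  remainder -\tfrac{1}{2}a ≠ 0; add g_3 = -\tfrac{1}{2}a to the basis.

The other S-polynomials (S(f_1,g_3), S(f_2,g_3)) all reduce to 0 modulo the current basis, so we have a Gröbner basis.
Inter-reduce: drop elements whose leading term is divisible by another's, tail-reduce, and make monic.

G = {bc - \tfrac{3}{2}b + \tfrac{1}{2}, a}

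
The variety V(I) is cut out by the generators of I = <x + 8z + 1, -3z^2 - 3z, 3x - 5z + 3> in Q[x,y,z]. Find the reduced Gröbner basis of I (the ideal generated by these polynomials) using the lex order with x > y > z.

G = {x + 1, z}

f_1 = x + 8z + 1, LT = x.
f_2 = -3z^2 - 3z, LT = z^2.
f_3 = 3x - 5z + 3, LT = x.

S(f_1,f_3): lcm = x. S = 29/3z.
  leading term z: no divisor's leading term divides it; move 29/3z to the remainder.
  remainder 29/3z ≠ 0; add g_4 = 29/3z to the basis.

The other S-polynomials (S(f_1,f_2), S(f_2,f_3), S(f_1,g_4), S(f_2,g_4), S(f_3,g_4)) all reduce to 0 modulo the current basis, so we have a Gröbner basis.
Inter-reduce: drop elements whose leading term is divisible by another's, tail-reduce, and make monic.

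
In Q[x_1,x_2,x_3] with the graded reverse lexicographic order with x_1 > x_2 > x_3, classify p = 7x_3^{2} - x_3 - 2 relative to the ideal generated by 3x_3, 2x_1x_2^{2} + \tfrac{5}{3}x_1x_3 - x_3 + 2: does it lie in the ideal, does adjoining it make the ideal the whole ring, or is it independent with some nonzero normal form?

Adjoining 7x_3^{2} - x_3 - 2 makes the ideal the whole ring: the system is inconsistent.

First compute the reduced Gröbner basis of I by Buchberger's algorithm.
f_1 = 3x_3, LT = x_3.
f_2 = 2x_1x_2^{2} + \tfrac{5}{3}x_1x_3 - x_3 + 2, LT = x_1x_2^{2}.

The S-polynomials (S(f_1,f_2)) all reduce to 0 modulo the current basis, so we have a Gröbner basis.
Inter-reduce: drop elements whose leading term is divisible by another's, tail-reduce, and make monic.
Reduced Gröbner basis: {x_1x_2^{2} + 1, x_3}.
Label its elements g_1 = x_1x_2^{2} + 1, g_2 = x_3.

Reduce p = 7x_3^{2} - x_3 - 2 modulo G:
  leading term x_3^{2}: subtract (7x_3)·g_2 from 7x_3^{2} - x_3 - 2 → -x_3 - 2
  leading term x_3: subtract (-1)·g_2 from -x_3 - 2 → -2
  leading term 1: no divisor's leading term divides it; move -2 to the remainder.
  normal form = -2.
The normal form is nonzero, so p ∉ I. Since p minus its normal form lies in I, I + (p) = I + (r) where r = -2; decide whether this ideal is the whole ring.
Here r = -2 is a nonzero constant, hence a unit: 1 ∈ I + (p), the Gröbner basis of I + (p) is {1}, and the enlarged system has no common solution — adjoining p is inconsistent.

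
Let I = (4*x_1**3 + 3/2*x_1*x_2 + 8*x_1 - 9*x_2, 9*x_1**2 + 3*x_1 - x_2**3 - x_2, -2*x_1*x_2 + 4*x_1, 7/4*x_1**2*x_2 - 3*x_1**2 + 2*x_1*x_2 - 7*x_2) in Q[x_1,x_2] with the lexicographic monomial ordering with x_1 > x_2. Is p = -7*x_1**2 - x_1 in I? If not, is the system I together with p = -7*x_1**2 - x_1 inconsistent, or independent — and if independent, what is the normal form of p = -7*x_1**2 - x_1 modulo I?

First compute the reduced Gröbner basis of I by Buchberger's algorithm.
f_1 = 4*x_1**3 + 3/2*x_1*x_2 + 8*x_1 - 9*x_2, LT = x_1**3.
f_2 = 9*x_1**2 + 3*x_1 - x_2**3 - x_2, LT = x_1**2.
f_3 = -2*x_1*x_2 + 4*x_1, LT = x_1*x_2.
f_4 = 7/4*x_1**2*x_2 - 3*x_1**2 + 2*x_1*x_2 - 7*x_2, LT = x_1**2*x_2.

S(f_1,f_2): lcm = x_1**3. S = -1/3*x_1**2 + 1/9*x_1*x_2**3 + 35/72*x_1*x_2 + 2*x_1 - 9/4*x_2.
  leading term x_1**2: subtract (-1/27)·f_2 from -1/3*x_1**2 + 1/9*x_1*x_2**3 + 35/72*x_1*x_2 + 2*x_1 - 9/4*x_2 → 1/9*x_1*x_2**3 + 35/72*x_1*x_2 + 19/9*x_1 - 1/27*x_2**3 - 247/108*x_2
  leading term x_1*x_2**3: subtract (-1/18*x_2**2)·f_3 from 1/9*x_1*x_2**3 + 35/72*x_1*x_2 + 19/9*x_1 - 1/27*x_2**3 - 247/108*x_2 → 2/9*x_1*x_2**2 + 35/72*x_1*x_2 + 19/9*x_1 - 1/27*x_2**3 - 247/108*x_2
  leading term x_1*x_2**2: subtract (-1/9*x_2)·f_3 from 2/9*x_1*x_2**2 + 35/72*x_1*x_2 + 19/9*x_1 - 1/27*x_2**3 - 247/108*x_2 → 67/72*x_1*x_2 + 19/9*x_1 - 1/27*x_2**3 - 247/108*x_2
  leading term x_1*x_2: subtract (-67/144)·f_3 from 67/72*x_1*x_2 + 19/9*x_1 - 1/27*x_2**3 - 247/108*x_2 → 143/36*x_1 - 1/27*x_2**3 - 247/108*x_2
  leading term x_1: no divisor's leading term divides it; move 143/36*x_1 to the remainder.
  leading term x_2**3: no divisor's leading term divides it; move -1/27*x_2**3 to the remainder.
  leading term x_2: no divisor's leading term divides it; move -247/108*x_2 to the remainder.
  remainder 143/36*x_1 - 1/27*x_2**3 - 247/108*x_2 ≠ 0; add h_5 = 143/36*x_1 - 1/27*x_2**3 - 247/108*x_2 to the basis.

S(f_1,f_3): lcm = x_1**3*x_2. S = 2*x_1**3 + 3/8*x_1*x_2**2 + 2*x_1*x_2 - 9/4*x_2**2.
  leading term x_1**3: subtract (1/2)·f_1 from 2*x_1**3 + 3/8*x_1*x_2**2 + 2*x_1*x_2 - 9/4*x_2**2 → 3/8*x_1*x_2**2 + 5/4*x_1*x_2 - 4*x_1 - 9/4*x_2**2 + 9/2*x_2
  leading term x_1*x_2**2: subtract (-3/16*x_2)·f_3 from 3/8*x_1*x_2**2 + 5/4*x_1*x_2 - 4*x_1 - 9/4*x_2**2 + 9/2*x_2 → 2*x_1*x_2 - 4*x_1 - 9/4*x_2**2 + 9/2*x_2
  leading term x_1*x_2: subtract (-1)·f_3 from 2*x_1*x_2 - 4*x_1 - 9/4*x_2**2 + 9/2*x_2 → -9/4*x_2**2 + 9/2*x_2
  leading term x_2**2: no divisor's leading term divides it; move -9/4*x_2**2 to the remainder.
  leading term x_2: no divisor's leading term divides it; move 9/2*x_2 to the remainder.
  remainder -9/4*x_2**2 + 9/2*x_2 ≠ 0; add h_6 = -9/4*x_2**2 + 9/2*x_2 to the basis.

S(f_1,f_4): lcm = x_1**3*x_2. S = 12/7*x_1**3 - 8/7*x_1**2*x_2 + 3/8*x_1*x_2**2 + 6*x_1*x_2 - 9/4*x_2**2.
  leading term x_1**3: subtract (3/7)·f_1 from 12/7*x_1**3 - 8/7*x_1**2*x_2 + 3/8*x_1*x_2**2 + 6*x_1*x_2 - 9/4*x_2**2 → -8/7*x_1**2*x_2 + 3/8*x_1*x_2**2 + 75/14*x_1*x_2 - 24/7*x_1 - 9/4*x_2**2 + 27/7*x_2
  leading term x_1**2*x_2: subtract (-8/63*x_2)·f_2 from -8/7*x_1**2*x_2 + 3/8*x_1*x_2**2 + 75/14*x_1*x_2 - 24/7*x_1 - 9/4*x_2**2 + 27/7*x_2 → 3/8*x_1*x_2**2 + 241/42*x_1*x_2 - 24/7*x_1 - 8/63*x_2**4 - 599/252*x_2**2 + 27/7*x_2
  leading term x_1*x_2**2: subtract (-3/16*x_2)·f_3 from 3/8*x_1*x_2**2 + 241/42*x_1*x_2 - 24/7*x_1 - 8/63*x_2**4 - 599/252*x_2**2 + 27/7*x_2 → 545/84*x_1*x_2 - 24/7*x_1 - 8/63*x_2**4 - 599/252*x_2**2 + 27/7*x_2
  leading term x_1*x_2: subtract (-545/168)·f_3 from 545/84*x_1*x_2 - 24/7*x_1 - 8/63*x_2**4 - 599/252*x_2**2 + 27/7*x_2 → 401/42*x_1 - 8/63*x_2**4 - 599/252*x_2**2 + 27/7*x_2
  leading term x_1: subtract (2406/1001)·h_5 from 401/42*x_1 - 8/63*x_2**4 - 599/252*x_2**2 + 27/7*x_2 → -8/63*x_2**4 + 802/9009*x_2**3 - 599/252*x_2**2 + 12965/1386*x_2
  leading term x_2**4: subtract (32/567*x_2**2)·h_6 from -8/63*x_2**4 + 802/9009*x_2**3 - 599/252*x_2**2 + 12965/1386*x_2 → -1486/9009*x_2**3 - 599/252*x_2**2 + 12965/1386*x_2
  leading term x_2**3: subtract (5944/81081*x_2)·h_6 from -1486/9009*x_2**3 - 599/252*x_2**2 + 12965/1386*x_2 → -4645/1716*x_2**2 + 12965/1386*x_2
  leading term x_2**2: subtract (4645/3861)·h_6 from -4645/1716*x_2**2 + 12965/1386*x_2 → 35500/9009*x_2
  leading term x_2: no divisor's leading term divides it; move 35500/9009*x_2 to the remainder.
  remainder 35500/9009*x_2 ≠ 0; add h_7 = 35500/9009*x_2 to the basis.

The other S-polynomials (S(f_2,f_3), S(f_2,f_4), S(f_3,f_4), S(f_1,h_5), S(f_2,h_5), S(f_3,h_5), S(f_4,h_5), S(f_1,h_6), S(f_2,h_6), S(f_3,h_6), S(f_4,h_6), S(h_5,h_6), S(f_1,h_7), S(f_2,h_7), S(f_3,h_7), S(f_4,h_7), S(h_5,h_7), S(h_6,h_7)) all reduce to 0 modulo the current basis, so we have a Gröbner basis.
Inter-reduce: drop elements whose leading term is divisible by another's, tail-reduce, and make monic.
Reduced Gröbner basis: {x_1, x_2}.
Label its elements g_1 = x_1, g_2 = x_2.

Reduce p = -7*x_1**2 - x_1 modulo G:
  leading term x_1**2: subtract (-7*x_1)·g_1 from -7*x_1**2 - x_1 → -x_1
  leading term x_1: subtract (-1)·g_1 from -x_1 → 0
  normal form = 0.
Since the normal form is 0, p ∈ I.

-7*x_1**2 - x_1 lies in I (it reduces to 0).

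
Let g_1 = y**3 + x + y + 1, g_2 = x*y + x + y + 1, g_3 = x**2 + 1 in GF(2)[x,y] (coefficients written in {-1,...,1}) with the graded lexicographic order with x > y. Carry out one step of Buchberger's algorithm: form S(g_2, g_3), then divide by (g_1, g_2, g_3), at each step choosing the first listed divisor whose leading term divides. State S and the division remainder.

lcm(LM(g_2), LM(g_3)) = x**2*y.
S = (lcm/LT(g_2))·g_2 − (lcm/LT(g_3))·g_3 = x**2 + x*y + x + y.
Reduce S modulo (g_1, g_2, g_3) in that order:
  leading term x**2: subtract (1)·g_3 from x**2 + x*y + x + y → x*y + x + y + 1
  leading term x*y: subtract (1)·g_2 from x*y + x + y + 1 → 0
The remainder is 0, so this S-polynomial contributes no new basis element.

S(g_2, g_3) = x**2 + x*y + x + y; remainder on division = 0.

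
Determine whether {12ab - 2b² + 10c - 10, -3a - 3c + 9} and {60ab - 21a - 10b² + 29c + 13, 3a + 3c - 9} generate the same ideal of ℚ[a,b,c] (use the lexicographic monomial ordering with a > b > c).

For a fixed monomial order, each ideal has a unique reduced Gröbner basis; comparing bases decides equality.
Buchberger on the first generating set:
f_1 = 12ab - 2b² + 10c - 10, LT = ab.
f_2 = -3a - 3c + 9, LT = a.

S(f_1,f_2): lcm = ab. S = -⅙b² - bc + 3b + ⅚c - ⅚.
  reduce S modulo (f_1, f_2):
  remainder -⅙b² - bc + 3b + ⅚c - ⅚ ≠ 0; add g_3 = -⅙b² - bc + 3b + ⅚c - ⅚ to the basis.

The other S-polynomials (S(f_1,g_3), S(f_2,g_3)) all reduce to 0 modulo the current basis, so we have a Gröbner basis.
Inter-reduce: drop elements whose leading term is divisible by another's, tail-reduce, and make monic.
Reduced Gröbner basis: {a + c - 3, b² + 6bc - 18b - 5c + 5}.

Buchberger on the second generating set:
h_1 = 60ab - 21a - 10b² + 29c + 13, LT = ab.
h_2 = 3a + 3c - 9, LT = a.

S(h_1,h_2): lcm = ab. S = -7/20a - ⅙b² - bc + 3b + 29/60c + 13/60.
  reduce S modulo (h_1, h_2):
  remainder -⅙b² - bc + 3b + ⅚c - ⅚ ≠ 0; add k_3 = -⅙b² - bc + 3b + ⅚c - ⅚ to the basis.

The other S-polynomials (S(h_1,k_3), S(h_2,k_3)) all reduce to 0 modulo the current basis, so we have a Gröbner basis.
Inter-reduce: drop elements whose leading term is divisible by another's, tail-reduce, and make monic.
Reduced Gröbner basis: {a + c - 3, b² + 6bc - 18b - 5c + 5}.

Same reduced basis, so the two generating sets span the same ideal.
The choice of monomial ordering does not affect the verdict — as long as both bases are computed under the same ordering, their equality decides ideal equality.

Yes, the ideals are equal.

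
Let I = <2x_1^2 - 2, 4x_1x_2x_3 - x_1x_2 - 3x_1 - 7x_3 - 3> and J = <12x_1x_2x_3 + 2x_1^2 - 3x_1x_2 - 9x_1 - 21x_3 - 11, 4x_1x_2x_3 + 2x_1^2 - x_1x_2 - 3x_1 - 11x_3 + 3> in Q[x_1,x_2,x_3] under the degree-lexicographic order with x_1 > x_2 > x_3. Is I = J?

No, the ideals differ.

For a fixed monomial order, each ideal has a unique reduced Gröbner basis; comparing bases decides equality.
Buchberger on the first generating set:
f_1 = 2x_1^2 - 2, LT = x_1^2.
f_2 = 4x_1x_2x_3 - x_1x_2 - 3x_1 - 7x_3 - 3, LT = x_1x_2x_3.

S(f_1,f_2): lcm = x_1^2x_2x_3. S = 1/4x_1^2x_2 + 3/4x_1^2 + 7/4x_1x_3 - x_2x_3 + 3/4x_1.
  leading term x_1^2x_2: subtract (1/8x_2)·f_1 from 1/4x_1^2x_2 + 3/4x_1^2 + 7/4x_1x_3 - x_2x_3 + 3/4x_1 → 3/4x_1^2 + 7/4x_1x_3 - x_2x_3 + 3/4x_1 + 1/4x_2
  leading term x_1^2: subtract (3/8)·f_1 from 3/4x_1^2 + 7/4x_1x_3 - x_2x_3 + 3/4x_1 + 1/4x_2 → 7/4x_1x_3 - x_2x_3 + 3/4x_1 + 1/4x_2 + 3/4
  leading term x_1x_3: no divisor's leading term divides it; move 7/4x_1x_3 to the remainder.
  leading term x_2x_3: no divisor's leading term divides it; move -x_2x_3 to the remainder.
  leading term x_1: no divisor's leading term divides it; move 3/4x_1 to the remainder.
  leading term x_2: no divisor's leading term divides it; move 1/4x_2 to the remainder.
  leading term 1: no divisor's leading term divides it; move 3/4 to the remainder.
  remainder 7/4x_1x_3 - x_2x_3 + 3/4x_1 + 1/4x_2 + 3/4 ≠ 0; add g_3 = 7/4x_1x_3 - x_2x_3 + 3/4x_1 + 1/4x_2 + 3/4 to the basis.

S(f_2,g_3): lcm = x_1x_2x_3. S = 4/7x_2^2x_3 - 19/28x_1x_2 - 1/7x_2^2 - 3/4x_1 - 3/7x_2 - 7/4x_3 - 3/4.
  leading term x_2^2x_3: no divisor's leading term divides it; move 4/7x_2^2x_3 to the remainder.
  leading term x_1x_2: no divisor's leading term divides it; move -19/28x_1x_2 to the remainder.
  leading term x_2^2: no divisor's leading term divides it; move -1/7x_2^2 to the remainder.
  leading term x_1: no divisor's leading term divides it; move -3/4x_1 to the remainder.
  leading term x_2: no divisor's leading term divides it; move -3/7x_2 to the remainder.
  leading term x_3: no divisor's leading term divides it; move -7/4x_3 to the remainder.
  leading term 1: no divisor's leading term divides it; move -3/4 to the remainder.
  remainder 4/7x_2^2x_3 - 19/28x_1x_2 - 1/7x_2^2 - 3/4x_1 - 3/7x_2 - 7/4x_3 - 3/4 ≠ 0; add g_4 = 4/7x_2^2x_3 - 19/28x_1x_2 - 1/7x_2^2 - 3/4x_1 - 3/7x_2 - 7/4x_3 - 3/4 to the basis.

The other S-polynomials (S(f_1,g_3), S(f_1,g_4), S(f_2,g_4), S(g_3,g_4)) all reduce to 0 modulo the current basis, so we have a Gröbner basis.
Inter-reduce: drop elements whose leading term is divisible by another's, tail-reduce, and make monic.
Reduced Gröbner basis: {x_2^2x_3 - 19/16x_1x_2 - 1/4x_2^2 - 21/16x_1 - 3/4x_2 - 49/16x_3 - 21/16, x_1^2 - 1, x_1x_3 - 4/7x_2x_3 + 3/7x_1 + 1/7x_2 + 3/7}.

Buchberger on the second generating set:
h_1 = 12x_1x_2x_3 + 2x_1^2 - 3x_1x_2 - 9x_1 - 21x_3 - 11, LT = x_1x_2x_3.
h_2 = 4x_1x_2x_3 + 2x_1^2 - x_1x_2 - 3x_1 - 11x_3 + 3, LT = x_1x_2x_3.

S(h_1,h_2): lcm = x_1x_2x_3. S = -1/3x_1^2 + x_3 - 5/3.
  leading term x_1^2: no divisor's leading term divides it; move -1/3x_1^2 to the remainder.
  leading term x_3: no divisor's leading term divides it; move x_3 to the remainder.
  leading term 1: no divisor's leading term divides it; move -5/3 to the remainder.
  remainder -1/3x_1^2 + x_3 - 5/3 ≠ 0; add k_3 = -1/3x_1^2 + x_3 - 5/3 to the basis.

S(h_1,k_3): lcm = x_1^2x_2x_3. S = 1/6x_1^3 - 1/4x_1^2x_2 + 3x_2x_3^2 - 3/4x_1^2 - 7/4x_1x_3 - 5x_2x_3 - 11/12x_1.
  leading term x_1^3: subtract (-1/2x_1)·k_3 from 1/6x_1^3 - 1/4x_1^2x_2 + 3x_2x_3^2 - 3/4x_1^2 - 7/4x_1x_3 - 5x_2x_3 - 11/12x_1 → -1/4x_1^2x_2 + 3x_2x_3^2 - 3/4x_1^2 - 5/4x_1x_3 - 5x_2x_3 - 7/4x_1
  leading term x_1^2x_2: subtract (3/4x_2)·k_3 from -1/4x_1^2x_2 + 3x_2x_3^2 - 3/4x_1^2 - 5/4x_1x_3 - 5x_2x_3 - 7/4x_1 → 3x_2x_3^2 - 3/4x_1^2 - 5/4x_1x_3 - 23/4x_2x_3 - 7/4x_1 + 5/4x_2
  leading term x_2x_3^2: no divisor's leading term divides it; move 3x_2x_3^2 to the remainder.
  leading term x_1^2: subtract (9/4)·k_3 from -3/4x_1^2 - 5/4x_1x_3 - 23/4x_2x_3 - 7/4x_1 + 5/4x_2 → -5/4x_1x_3 - 23/4x_2x_3 - 7/4x_1 + 5/4x_2 - 9/4x_3 + 15/4
  leading term x_1x_3: no divisor's leading term divides it; move -5/4x_1x_3 to the remainder.
  leading term x_2x_3: no divisor's leading term divides it; move -23/4x_2x_3 to the remainder.
  leading term x_1: no divisor's leading term divides it; move -7/4x_1 to the remainder.
  leading term x_2: no divisor's leading term divides it; move 5/4x_2 to the remainder.
  leading term x_3: no divisor's leading term divides it; move -9/4x_3 to the remainder.
  leading term 1: no divisor's leading term divides it; move 15/4 to the remainder.
  remainder 3x_2x_3^2 - 5/4x_1x_3 - 23/4x_2x_3 - 7/4x_1 + 5/4x_2 - 9/4x_3 + 15/4 ≠ 0; add k_4 = 3x_2x_3^2 - 5/4x_1x_3 - 23/4x_2x_3 - 7/4x_1 + 5/4x_2 - 9/4x_3 + 15/4 to the basis.

The other S-polynomials (S(h_2,k_3), S(h_1,k_4), S(h_2,k_4), S(k_3,k_4)) all reduce to 0 modulo the current basis, so we have a Gröbner basis.
Inter-reduce: drop elements whose leading term is divisible by another's, tail-reduce, and make monic.
Reduced Gröbner basis: {x_1x_2x_3 - 1/4x_1x_2 - 3/4x_1 - 5/4x_3 - 7/4, x_2x_3^2 - 5/12x_1x_3 - 23/12x_2x_3 - 7/12x_1 + 5/12x_2 - 3/4x_3 + 5/4, x_1^2 - 3x_3 + 5}.

The bases are distinct; the ideals are different.
The choice of monomial ordering does not affect the verdict — as long as both bases are computed under the same ordering, their equality decides ideal equality.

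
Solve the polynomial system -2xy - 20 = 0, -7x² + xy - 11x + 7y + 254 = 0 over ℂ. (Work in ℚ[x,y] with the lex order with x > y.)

Compute a lex Gröbner basis by Buchberger's algorithm.
f_1 = -2xy - 20, LT = xy.
f_2 = -7x² + xy - 11x + 7y + 254, LT = x².

S(f_1,f_2): lcm = x²y. S = 1/7xy² - 11/7xy + 10x + y² + 254/7y.
  reduce S modulo (f_1, f_2):
  remainder 10x + y² + 244/7y + 110/7 ≠ 0; add h_3 = 10x + y² + 244/7y + 110/7 to the basis.

S(f_1,h_3): lcm = xy. S = -1/10y³ - 122/35y² - 11/7y + 10.
  reduce S modulo (f_1, f_2, h_3):
  remainder -1/10y³ - 122/35y² - 11/7y + 10 ≠ 0; add h_4 = -1/10y³ - 122/35y² - 11/7y + 10 to the basis.

The other S-polynomials (S(f_2,h_3), S(f_1,h_4), S(f_2,h_4), S(h_3,h_4)) all reduce to 0 modulo the current basis, so we have a Gröbner basis.
Inter-reduce: drop elements whose leading term is divisible by another's, tail-reduce, and make monic.
Reduced Gröbner basis: {x + 1/10y² + 122/35y + 11/7, y³ + 244/7y² + 110/7y - 100}.

A lex Gröbner basis eliminates variables successively. Here y³ + 244/7y² + 110/7y - 100 depends only on y, with roots {-2, -115/7 + 5*sqrt(627)/7, -5*sqrt(627)/7 - 115/7}; lifting each root through the earlier basis elements recovers the full solutions.
  y = -2: the earlier basis element becomes x - 5 = 0, giving x = 5 — point (5, -2).
  y = -115/7 + 5*sqrt(627)/7: the earlier basis element becomes x + 23/7 + sqrt(627)/7 = 0, giving x = -sqrt(627)/7 - 23/7 — point (-sqrt(627)/7 - 23/7, -115/7 + 5*sqrt(627)/7).
  y = -5*sqrt(627)/7 - 115/7: the earlier basis element becomes x - sqrt(627)/7 + 23/7 = 0, giving x = -23/7 + sqrt(627)/7 — point (-23/7 + sqrt(627)/7, -5*sqrt(627)/7 - 115/7).

{(5, -2), (-sqrt(627)/7 - 23/7, -115/7 + 5*sqrt(627)/7), (-23/7 + sqrt(627)/7, -5*sqrt(627)/7 - 115/7)}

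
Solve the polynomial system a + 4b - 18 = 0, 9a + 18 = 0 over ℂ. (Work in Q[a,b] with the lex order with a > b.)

Compute a lex Gröbner basis by Buchberger's algorithm.
f_1 = a + 4b - 18, LT = a.
f_2 = 9a + 18, LT = a.

S(f_1,f_2): lcm = a. S = 4b - 20.
  leading term b: no divisor's leading term divides it; move 4b to the remainder.
  leading term 1: no divisor's leading term divides it; move -20 to the remainder.
  remainder 4b - 20 ≠ 0; add h_3 = 4b - 20 to the basis.

S(f_1,h_3): leading monomials are coprime, so the S-polynomial reduces to 0 (Buchberger's first criterion).
S(f_2,h_3): leading monomials are coprime, so the S-polynomial reduces to 0 (Buchberger's first criterion).
Every S-polynomial of the final basis reduces to 0, so we have a Gröbner basis.
Inter-reduce: drop elements whose leading term is divisible by another's, tail-reduce, and make monic.
Reduced Gröbner basis: {a + 2, b - 5}.

From the last basis element, b - 5 = 0, so b takes values in {5}. Each choice, substituted upward through the basis, yields the corresponding point(s) of the solution set.
  b = 5: the earlier basis element becomes a + 2 = 0, giving a = -2 — point (-2, 5).
Substituting each solution back into the original system confirms all equations vanish.

{(-2, 5)}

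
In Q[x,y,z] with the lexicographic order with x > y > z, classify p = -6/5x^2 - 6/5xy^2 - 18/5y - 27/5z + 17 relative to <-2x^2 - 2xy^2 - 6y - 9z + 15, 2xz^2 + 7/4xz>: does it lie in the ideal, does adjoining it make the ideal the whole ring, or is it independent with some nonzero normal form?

First compute the reduced Gröbner basis of I by Buchberger's algorithm.
f_1 = -2x^2 - 2xy^2 - 6y - 9z + 15, LT = x^2.
f_2 = 2xz^2 + 7/4xz, LT = xz^2.

S(f_1,f_2): lcm = x^2z^2. S = -7/8x^2z + xy^2z^2 + 3yz^2 + 9/2z^3 - 15/2z^2.
  reduce S modulo (f_1, f_2):
  remainder 3yz^2 + 21/8yz + 9/2z^3 - 57/16z^2 - 105/16z ≠ 0; add h_3 = 3yz^2 + 21/8yz + 9/2z^3 - 57/16z^2 - 105/16z to the basis.

The other S-polynomials (S(f_1,h_3), S(f_2,h_3)) all reduce to 0 modulo the current basis, so we have a Gröbner basis.
Inter-reduce: drop elements whose leading term is divisible by another's, tail-reduce, and make monic.
Reduced Gröbner basis: {x^2 + xy^2 + 3y + 9/2z - 15/2, xz^2 + 7/8xz, yz^2 + 7/8yz + 3/2z^3 - 19/16z^2 - 35/16z}.
Label its elements g_1 = x^2 + xy^2 + 3y + 9/2z - 15/2, g_2 = xz^2 + 7/8xz, g_3 = yz^2 + 7/8yz + 3/2z^3 - 19/16z^2 - 35/16z.

Reduce p = -6/5x^2 - 6/5xy^2 - 18/5y - 27/5z + 17 modulo G:
  leading term x^2: subtract (-6/5)·g_1 from -6/5x^2 - 6/5xy^2 - 18/5y - 27/5z + 17 → 8
  leading term 1: no divisor's leading term divides it; move 8 to the remainder.
  normal form = 8.
The normal form is nonzero, so p ∉ I. Since p minus its normal form lies in I, I + (p) = I + (r) where r = 8; decide whether this ideal is the whole ring.
Here r = 8 is a nonzero constant, hence a unit: 1 ∈ I + (p), the Gröbner basis of I + (p) is {1}, and the enlarged system has no common solution — adjoining p is inconsistent.

Adjoining -6/5x^2 - 6/5xy^2 - 18/5y - 27/5z + 17 makes the ideal the whole ring: the system is inconsistent.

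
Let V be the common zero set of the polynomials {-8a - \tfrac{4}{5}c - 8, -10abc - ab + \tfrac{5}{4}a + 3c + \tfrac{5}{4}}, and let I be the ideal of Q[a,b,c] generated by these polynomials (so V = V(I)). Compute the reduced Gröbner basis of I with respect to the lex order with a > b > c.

f_1 = -8a - \tfrac{4}{5}c - 8, LT = a.
f_2 = -10abc - ab + \tfrac{5}{4}a + 3c + \tfrac{5}{4}, LT = abc.

S(f_1,f_2): lcm = abc. S = -\tfrac{1}{10}ab + \tfrac{1}{8}a + \tfrac{1}{10}bc^{2} + bc + \tfrac{3}{10}c + \tfrac{1}{8}.
  leading term ab: subtract (\tfrac{1}{80}b)·f_1 from -\tfrac{1}{10}ab + \tfrac{1}{8}a + \tfrac{1}{10}bc^{2} + bc + \tfrac{3}{10}c + \tfrac{1}{8} → \tfrac{1}{8}a + \tfrac{1}{10}bc^{2} + \tfrac{101}{100}bc + \tfrac{1}{10}b + \tfrac{3}{10}c + \tfrac{1}{8}
  leading term a: subtract (-\tfrac{1}{64})·f_1 from \tfrac{1}{8}a + \tfrac{1}{10}bc^{2} + \tfrac{101}{100}bc + \tfrac{1}{10}b + \tfrac{3}{10}c + \tfrac{1}{8} → \tfrac{1}{10}bc^{2} + \tfrac{101}{100}bc + \tfrac{1}{10}b + \tfrac{23}{80}c
  leading term bc^{2}: no divisor's leading term divides it; move \tfrac{1}{10}bc^{2} to the remainder.
  leading term bc: no divisor's leading term divides it; move \tfrac{101}{100}bc to the remainder.
  leading term b: no divisor's leading term divides it; move \tfrac{1}{10}b to the remainder.
  leading term c: no divisor's leading term divides it; move \tfrac{23}{80}c to the remainder.
  remainder \tfrac{1}{10}bc^{2} + \tfrac{101}{100}bc + \tfrac{1}{10}b + \tfrac{23}{80}c ≠ 0; add g_3 = \tfrac{1}{10}bc^{2} + \tfrac{101}{100}bc + \tfrac{1}{10}b + \tfrac{23}{80}c to the basis.

The other S-polynomials (S(f_1,g_3), S(f_2,g_3)) all reduce to 0 modulo the current basis, so we have a Gröbner basis.
Inter-reduce: drop elements whose leading term is divisible by another's, tail-reduce, and make monic.

G = {a + \tfrac{1}{10}c + 1, bc^{2} + \tfrac{101}{10}bc + b + \tfrac{23}{8}c}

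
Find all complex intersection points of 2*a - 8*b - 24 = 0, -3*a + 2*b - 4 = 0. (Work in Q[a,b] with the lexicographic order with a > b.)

Compute a lex Gröbner basis by Buchberger's algorithm.
f_1 = 2*a - 8*b - 24, LT = a.
f_2 = -3*a + 2*b - 4, LT = a.

S(f_1,f_2): lcm = a. S = -10/3*b - 40/3.
  reduce S modulo (f_1, f_2):
  remainder -10/3*b - 40/3 ≠ 0; add h_3 = -10/3*b - 40/3 to the basis.

The other S-polynomials (S(f_1,h_3), S(f_2,h_3)) all reduce to 0 modulo the current basis, so we have a Gröbner basis.
Inter-reduce: drop elements whose leading term is divisible by another's, tail-reduce, and make monic.
Reduced Gröbner basis: {a + 4, b + 4}.

Elimination: the polynomial b + 4 lies in the elimination ideal for b, so b ∈ {-4}. For each such b, the remaining basis elements (now univariate) give the rest of the solution.
  b = -4: the earlier basis element becomes a + 4 = 0, giving a = -4 — point (-4, -4).
Zero-dimensionality of the ideal guarantees finitely many solutions over ℂ.

{(-4, -4)}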